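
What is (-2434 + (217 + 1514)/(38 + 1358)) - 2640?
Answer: -7081573/1396 ≈ -5072.8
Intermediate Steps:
(-2434 + (217 + 1514)/(38 + 1358)) - 2640 = (-2434 + 1731/1396) - 2640 = -3396133/1396 - 2640 = -7081573/1396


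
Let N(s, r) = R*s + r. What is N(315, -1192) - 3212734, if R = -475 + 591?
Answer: -3177386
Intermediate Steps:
R = 116
N(s, r) = r + 116*s (N(s, r) = 116*s + r = r + 116*s)
N(315, -1192) - 3212734 = (-1192 + 116*315) - 3212734 = (-1192 + 36540) - 3212734 = 35348 - 3212734 = -3177386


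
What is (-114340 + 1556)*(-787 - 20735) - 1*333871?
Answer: 2427003377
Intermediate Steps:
(-114340 + 1556)*(-787 - 20735) - 1*333871 = -112784*(-21522) - 333871 = 2427337248 - 333871 = 2427003377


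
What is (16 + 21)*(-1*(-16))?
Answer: 592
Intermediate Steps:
(16 + 21)*(-1*(-16)) = 37*16 = 592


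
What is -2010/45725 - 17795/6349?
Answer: -165287573/58061605 ≈ -2.8468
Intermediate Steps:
-2010/45725 - 17795/6349 = -2010*1/45725 - 17795*1/6349 = -402/9145 - 17795/6349 = -165287573/58061605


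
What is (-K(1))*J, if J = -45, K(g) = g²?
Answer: 45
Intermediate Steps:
(-K(1))*J = -1*1²*(-45) = -1*1*(-45) = -1*(-45) = 45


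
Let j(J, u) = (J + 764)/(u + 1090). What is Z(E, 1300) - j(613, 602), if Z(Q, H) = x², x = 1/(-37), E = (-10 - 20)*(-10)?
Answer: -209269/257372 ≈ -0.81310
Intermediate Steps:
E = 300 (E = -30*(-10) = 300)
x = -1/37 ≈ -0.027027
j(J, u) = (764 + J)/(1090 + u)
Z(Q, H) = 1/1369 (Z(Q, H) = (-1/37)² = 1/1369)
Z(E, 1300) - j(613, 602) = 1/1369 - (764 + 613)/(1090 + 602) = 1/1369 - 1377/1692 = 1/1369 - 1*153/188 = 1/1369 - 153/188 = -209269/257372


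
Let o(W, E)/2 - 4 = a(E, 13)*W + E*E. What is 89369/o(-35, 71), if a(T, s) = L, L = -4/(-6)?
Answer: 268107/30130 ≈ 8.8983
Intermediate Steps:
L = 2/3 (L = -4*(-1/6) = 2/3 ≈ 0.66667)
a(T, s) = 2/3
o(W, E) = 8 + 2*E**2 + 4*W/3 (o(W, E) = 8 + 2*(2*W/3 + E*E) = 8 + 2*(2*W/3 + E**2) = 8 + 2*(E**2 + 2*W/3) = 8 + (2*E**2 + 4*W/3) = 8 + 2*E**2 + 4*W/3)
89369/o(-35, 71) = 89369/(8 + 2*71**2 + (4/3)*(-35)) = 89369/(8 + 2*5041 - 140/3) = 89369/(8 + 10082 - 140/3) = 89369/(30130/3) = 89369*(3/30130) = 268107/30130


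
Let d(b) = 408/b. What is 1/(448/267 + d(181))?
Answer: 48327/190024 ≈ 0.25432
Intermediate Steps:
1/(448/267 + d(181)) = 1/(448/267 + 408/181) = 1/(190024/48327) = 48327/190024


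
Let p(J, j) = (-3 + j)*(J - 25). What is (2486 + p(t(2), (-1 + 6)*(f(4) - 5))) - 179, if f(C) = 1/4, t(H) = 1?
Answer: 2949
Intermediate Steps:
f(C) = ¼
p(J, j) = (-25 + J)*(-3 + j) (p(J, j) = (-3 + j)*(-25 + J) = (-25 + J)*(-3 + j))
(2486 + p(t(2), (-1 + 6)*(f(4) - 5))) - 179 = (2486 + (75 - 25*(-1 + 6)*(¼ - 5) - 3*1 + 1*((-1 + 6)*(¼ - 5)))) - 179 = (2486 + (75 - 125*(-19)/4 - 3 + 1*(5*(-19/4)))) - 179 = (2486 + (75 - 25*(-95/4) - 3 + 1*(-95/4))) - 179 = (2486 + (75 + 2375/4 - 3 - 95/4)) - 179 = (2486 + 642) - 179 = 3128 - 179 = 2949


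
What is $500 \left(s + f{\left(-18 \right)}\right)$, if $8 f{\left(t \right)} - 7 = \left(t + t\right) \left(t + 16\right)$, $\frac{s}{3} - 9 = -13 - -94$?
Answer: $\frac{279875}{2} \approx 1.3994 \cdot 10^{5}$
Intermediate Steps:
$s = 270$ ($s = 27 + 3 \left(-13 - -94\right) = 27 + 3 \left(-13 + 94\right) = 27 + 3 \cdot 81 = 27 + 243 = 270$)
$f{\left(t \right)} = \frac{7}{8} + \frac{t \left(16 + t\right)}{4}$ ($f{\left(t \right)} = \frac{7}{8} + \frac{\left(t + t\right) \left(t + 16\right)}{8} = \frac{7}{8} + \frac{2 t \left(16 + t\right)}{8} = \frac{7}{8} + \frac{t \left(16 + t\right)}{4}$)
$500 \left(s + f{\left(-18 \right)}\right) = 500 \left(270 + \left(\frac{7}{8} + 4 \left(-18\right) + \frac{\left(-18\right)^{2}}{4}\right)\right) = 500 \left(270 + \left(\frac{7}{8} - 72 + \frac{1}{4} \cdot 324\right)\right) = 500 \left(270 + \left(\frac{7}{8} - 72 + 81\right)\right) = 500 \left(270 + \frac{79}{8}\right) = 500 \cdot \frac{2239}{8} = \frac{279875}{2}$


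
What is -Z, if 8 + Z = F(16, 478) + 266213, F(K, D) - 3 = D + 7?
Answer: -266693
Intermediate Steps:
F(K, D) = 10 + D (F(K, D) = 3 + (D + 7) = 3 + (7 + D) = 10 + D)
Z = 266693 (Z = -8 + ((10 + 478) + 266213) = -8 + (488 + 266213) = -8 + 266701 = 266693)
-Z = -1*266693 = -266693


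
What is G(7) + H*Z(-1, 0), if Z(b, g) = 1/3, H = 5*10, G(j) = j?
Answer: 71/3 ≈ 23.667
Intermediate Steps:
H = 50
Z(b, g) = 1/3
G(7) + H*Z(-1, 0) = 7 + 50*(1/3) = 7 + 50/3 = 71/3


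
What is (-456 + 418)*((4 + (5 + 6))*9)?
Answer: -5130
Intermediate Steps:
(-456 + 418)*((4 + (5 + 6))*9) = -38*(4 + 11)*9 = -570*9 = -38*135 = -5130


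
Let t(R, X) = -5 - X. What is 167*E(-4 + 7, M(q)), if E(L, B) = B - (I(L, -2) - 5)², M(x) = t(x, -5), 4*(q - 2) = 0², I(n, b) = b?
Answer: -8183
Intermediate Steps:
q = 2 (q = 2 + (¼)*0² = 2 + (¼)*0 = 2 + 0 = 2)
M(x) = 0 (M(x) = -5 - 1*(-5) = -5 + 5 = 0)
E(L, B) = -49 + B (E(L, B) = B - (-2 - 5)² = B - 1*(-7)² = B - 1*49 = B - 49 = -49 + B)
167*E(-4 + 7, M(q)) = 167*(-49 + 0) = 167*(-49) = -8183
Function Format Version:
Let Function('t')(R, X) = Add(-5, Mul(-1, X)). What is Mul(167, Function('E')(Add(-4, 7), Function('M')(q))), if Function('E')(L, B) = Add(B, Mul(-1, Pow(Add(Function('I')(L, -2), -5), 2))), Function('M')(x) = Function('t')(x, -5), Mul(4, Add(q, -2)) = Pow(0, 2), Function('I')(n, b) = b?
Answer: -8183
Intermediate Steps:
q = 2 (q = Add(2, Mul(Rational(1, 4), Pow(0, 2))) = Add(2, Mul(Rational(1, 4), 0)) = Add(2, 0) = 2)
Function('M')(x) = 0 (Function('M')(x) = Add(-5, Mul(-1, -5)) = Add(-5, 5) = 0)
Function('E')(L, B) = Add(-49, B) (Function('E')(L, B) = Add(B, Mul(-1, Pow(Add(-2, -5), 2))) = Add(B, Mul(-1, Pow(-7, 2))) = Add(B, Mul(-1, 49)) = Add(B, -49) = Add(-49, B))
Mul(167, Function('E')(Add(-4, 7), Function('M')(q))) = Mul(167, Add(-49, 0)) = Mul(167, -49) = -8183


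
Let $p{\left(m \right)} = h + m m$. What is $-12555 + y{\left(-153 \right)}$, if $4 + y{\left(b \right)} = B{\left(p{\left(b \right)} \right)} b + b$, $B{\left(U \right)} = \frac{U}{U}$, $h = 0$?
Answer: $-12865$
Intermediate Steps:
$p{\left(m \right)} = m^{2}$ ($p{\left(m \right)} = 0 + m m = 0 + m^{2} = m^{2}$)
$B{\left(U \right)} = 1$
$y{\left(b \right)} = -4 + 2 b$ ($y{\left(b \right)} = -4 + \left(1 b + b\right) = -4 + \left(b + b\right) = -4 + 2 b$)
$-12555 + y{\left(-153 \right)} = -12555 + \left(-4 + 2 \left(-153\right)\right) = -12555 - 310 = -12865$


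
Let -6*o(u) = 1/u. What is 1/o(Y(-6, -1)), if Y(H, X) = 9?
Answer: -54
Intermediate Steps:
o(u) = -1/(6*u)
1/o(Y(-6, -1)) = 1/(-⅙/9) = 1/(-⅙*⅑) = 1/(-1/54) = -54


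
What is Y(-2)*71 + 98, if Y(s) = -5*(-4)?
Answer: 1518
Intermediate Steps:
Y(s) = 20
Y(-2)*71 + 98 = 20*71 + 98 = 1420 + 98 = 1518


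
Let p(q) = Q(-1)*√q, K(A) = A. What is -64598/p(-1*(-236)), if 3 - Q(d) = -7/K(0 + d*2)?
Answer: 64598*√59/59 ≈ 8409.9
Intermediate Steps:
Q(d) = 3 + 7/(2*d) (Q(d) = 3 - (-7)/(0 + d*2) = 3 - (-7)/(0 + 2*d) = 3 - (-7)/(2*d) = 3 + 7/(2*d))
p(q) = -√q/2 (p(q) = (3 + (7/2)/(-1))*√q = (3 + (7/2)*(-1))*√q = (3 - 7/2)*√q = -√q/2)
-64598/p(-1*(-236)) = -64598*(-√59/59) = -(-64598)*√59/59 = 64598*√59/59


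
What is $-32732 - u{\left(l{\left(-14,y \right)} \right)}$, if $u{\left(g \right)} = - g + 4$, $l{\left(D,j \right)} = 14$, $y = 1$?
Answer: $-32722$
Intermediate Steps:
$u{\left(g \right)} = 4 - g$
$-32732 - u{\left(l{\left(-14,y \right)} \right)} = -32732 - \left(4 - 14\right) = -32732 - -10 = -32732 + 10 = -32722$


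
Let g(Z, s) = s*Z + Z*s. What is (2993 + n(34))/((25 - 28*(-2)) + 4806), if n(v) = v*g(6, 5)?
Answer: 5033/4887 ≈ 1.0299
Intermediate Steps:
g(Z, s) = 2*Z*s (g(Z, s) = Z*s + Z*s = 2*Z*s)
n(v) = 60*v (n(v) = v*(2*6*5) = v*60 = 60*v)
(2993 + n(34))/((25 - 28*(-2)) + 4806) = (2993 + 60*34)/((25 - 28*(-2)) + 4806) = (2993 + 2040)/((25 + 56) + 4806) = 5033/(81 + 4806) = 5033/4887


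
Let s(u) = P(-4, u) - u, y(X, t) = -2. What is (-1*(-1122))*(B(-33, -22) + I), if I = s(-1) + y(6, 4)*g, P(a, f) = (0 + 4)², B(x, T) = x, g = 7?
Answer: -33660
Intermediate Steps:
P(a, f) = 16 (P(a, f) = 4² = 16)
s(u) = 16 - u
I = 3 (I = (16 - 1*(-1)) - 2*7 = (16 + 1) - 14 = 17 - 14 = 3)
(-1*(-1122))*(B(-33, -22) + I) = (-1*(-1122))*(-33 + 3) = 1122*(-30) = -33660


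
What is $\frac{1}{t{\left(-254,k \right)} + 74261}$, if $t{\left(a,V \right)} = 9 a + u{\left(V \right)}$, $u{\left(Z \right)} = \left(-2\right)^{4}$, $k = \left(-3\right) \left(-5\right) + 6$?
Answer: $\frac{1}{71991} \approx 1.3891 \cdot 10^{-5}$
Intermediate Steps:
$k = 21$ ($k = 15 + 6 = 21$)
$u{\left(Z \right)} = 16$
$t{\left(a,V \right)} = 16 + 9 a$ ($t{\left(a,V \right)} = 9 a + 16 = 16 + 9 a$)
$\frac{1}{t{\left(-254,k \right)} + 74261} = \frac{1}{\left(16 + 9 \left(-254\right)\right) + 74261} = \frac{1}{\left(16 - 2286\right) + 74261} = \frac{1}{-2270 + 74261} = \frac{1}{71991}$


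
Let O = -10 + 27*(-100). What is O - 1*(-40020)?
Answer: 37310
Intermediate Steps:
O = -2710 (O = -10 - 2700 = -2710)
O - 1*(-40020) = -2710 - 1*(-40020) = -2710 + 40020 = 37310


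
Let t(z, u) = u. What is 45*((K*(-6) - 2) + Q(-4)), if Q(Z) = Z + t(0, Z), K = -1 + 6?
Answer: -1800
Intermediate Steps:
K = 5
Q(Z) = 2*Z (Q(Z) = Z + Z = 2*Z)
45*((K*(-6) - 2) + Q(-4)) = 45*((5*(-6) - 2) + 2*(-4)) = 45*((-30 - 2) - 8) = 45*(-32 - 8) = 45*(-40) = -1800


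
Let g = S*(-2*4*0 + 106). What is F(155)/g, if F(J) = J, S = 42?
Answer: 155/4452 ≈ 0.034816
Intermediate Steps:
g = 4452 (g = 42*(-2*4*0 + 106) = 42*(-8*0 + 106) = 42*(0 + 106) = 42*106 = 4452)
F(155)/g = 155/4452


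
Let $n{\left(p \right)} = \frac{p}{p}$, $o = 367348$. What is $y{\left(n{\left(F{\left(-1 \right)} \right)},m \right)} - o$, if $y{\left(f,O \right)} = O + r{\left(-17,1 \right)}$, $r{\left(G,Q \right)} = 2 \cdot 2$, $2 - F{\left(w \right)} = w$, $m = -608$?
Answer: $-367952$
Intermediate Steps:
$F{\left(w \right)} = 2 - w$
$n{\left(p \right)} = 1$
$r{\left(G,Q \right)} = 4$
$y{\left(f,O \right)} = 4 + O$ ($y{\left(f,O \right)} = O + 4 = 4 + O$)
$y{\left(n{\left(F{\left(-1 \right)} \right)},m \right)} - o = \left(4 - 608\right) - 367348 = -604 - 367348 = -367952$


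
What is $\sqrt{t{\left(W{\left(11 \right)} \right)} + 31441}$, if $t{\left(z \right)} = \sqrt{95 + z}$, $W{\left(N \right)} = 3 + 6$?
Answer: $\sqrt{31441 + 2 \sqrt{26}} \approx 177.34$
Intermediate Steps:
$W{\left(N \right)} = 9$
$\sqrt{t{\left(W{\left(11 \right)} \right)} + 31441} = \sqrt{\sqrt{95 + 9} + 31441} = \sqrt{\sqrt{104} + 31441} = \sqrt{2 \sqrt{26} + 31441} = \sqrt{31441 + 2 \sqrt{26}}$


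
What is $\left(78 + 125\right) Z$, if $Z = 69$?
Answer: $14007$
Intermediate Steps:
$\left(78 + 125\right) Z = \left(78 + 125\right) 69 = 203 \cdot 69 = 14007$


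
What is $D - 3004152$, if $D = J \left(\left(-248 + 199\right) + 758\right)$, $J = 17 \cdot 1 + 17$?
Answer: $-2980046$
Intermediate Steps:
$J = 34$ ($J = 17 + 17 = 34$)
$D = 24106$ ($D = 34 \left(\left(-248 + 199\right) + 758\right) = 34 \left(-49 + 758\right) = 34 \cdot 709 = 24106$)
$D - 3004152 = 24106 - 3004152 = -2980046$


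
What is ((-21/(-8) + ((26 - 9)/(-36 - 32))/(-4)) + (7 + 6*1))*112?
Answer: 1757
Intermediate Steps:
((-21/(-8) + ((26 - 9)/(-36 - 32))/(-4)) + (7 + 6*1))*112 = ((-21*(-1/8) + (17/(-68))*(-1/4)) + (7 + 6))*112 = ((21/8 + (17*(-1/68))*(-1/4)) + 13)*112 = ((21/8 - 1/4*(-1/4)) + 13)*112 = ((21/8 + 1/16) + 13)*112 = (43/16 + 13)*112 = (251/16)*112 = 1757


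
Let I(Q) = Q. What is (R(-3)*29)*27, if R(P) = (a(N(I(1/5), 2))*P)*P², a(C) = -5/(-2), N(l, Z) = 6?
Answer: -105705/2 ≈ -52853.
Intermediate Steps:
a(C) = 5/2 (a(C) = -5*(-½) = 5/2)
R(P) = 5*P³/2 (R(P) = (5*P/2)*P² = 5*P³/2)
(R(-3)*29)*27 = (((5/2)*(-3)³)*29)*27 = (((5/2)*(-27))*29)*27 = -135/2*29*27 = -3915/2*27 = -105705/2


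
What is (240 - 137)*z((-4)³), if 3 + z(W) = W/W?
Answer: -206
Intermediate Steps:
z(W) = -2 (z(W) = -3 + W/W = -3 + 1 = -2)
(240 - 137)*z((-4)³) = (240 - 137)*(-2) = 103*(-2) = -206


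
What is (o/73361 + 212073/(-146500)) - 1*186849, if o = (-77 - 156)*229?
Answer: -2008161794826353/10747386500 ≈ -1.8685e+5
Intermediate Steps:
o = -53357 (o = -233*229 = -53357)
(o/73361 + 212073/(-146500)) - 1*186849 = (-53357/73361 + 212073/(-146500)) - 1*186849 = (-53357*1/73361 + 212073*(-1/146500)) - 186849 = (-53357/73361 - 212073/146500) - 186849 = -23374687853/10747386500 - 186849 = -2008161794826353/10747386500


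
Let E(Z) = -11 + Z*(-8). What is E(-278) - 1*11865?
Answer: -9652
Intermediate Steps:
E(Z) = -11 - 8*Z
E(-278) - 1*11865 = (-11 - 8*(-278)) - 1*11865 = (-11 + 2224) - 11865 = 2213 - 11865 = -9652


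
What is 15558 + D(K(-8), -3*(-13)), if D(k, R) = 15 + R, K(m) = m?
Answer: 15612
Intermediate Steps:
15558 + D(K(-8), -3*(-13)) = 15558 + (15 - 3*(-13)) = 15558 + (15 + 39) = 15558 + 54 = 15612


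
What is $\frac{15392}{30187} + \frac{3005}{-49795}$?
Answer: $\frac{135146541}{300632333} \approx 0.44954$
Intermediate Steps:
$\frac{15392}{30187} + \frac{3005}{-49795} = 15392 \cdot \frac{1}{30187} + 3005 \left(- \frac{1}{49795}\right) = \frac{15392}{30187} - \frac{601}{9959} = \frac{135146541}{300632333}$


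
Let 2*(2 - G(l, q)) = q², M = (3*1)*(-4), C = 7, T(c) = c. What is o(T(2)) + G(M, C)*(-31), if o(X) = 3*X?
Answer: 1407/2 ≈ 703.50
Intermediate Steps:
M = -12 (M = 3*(-4) = -12)
G(l, q) = 2 - q²/2
o(T(2)) + G(M, C)*(-31) = 3*2 + (2 - ½*7²)*(-31) = 6 + (2 - ½*49)*(-31) = 6 + (2 - 49/2)*(-31) = 6 - 45/2*(-31) = 6 + 1395/2 = 1407/2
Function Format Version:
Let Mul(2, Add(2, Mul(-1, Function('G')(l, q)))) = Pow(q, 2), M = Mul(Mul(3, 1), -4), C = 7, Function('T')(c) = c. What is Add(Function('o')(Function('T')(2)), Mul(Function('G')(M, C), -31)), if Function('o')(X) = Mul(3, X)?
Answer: Rational(1407, 2) ≈ 703.50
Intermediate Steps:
M = -12 (M = Mul(3, -4) = -12)
Function('G')(l, q) = Add(2, Mul(Rational(-1, 2), Pow(q, 2)))
Add(Function('o')(Function('T')(2)), Mul(Function('G')(M, C), -31)) = Add(Mul(3, 2), Mul(Add(2, Mul(Rational(-1, 2), Pow(7, 2))), -31)) = Add(6, Mul(Add(2, Mul(Rational(-1, 2), 49)), -31)) = Add(6, Mul(Add(2, Rational(-49, 2)), -31)) = Add(6, Mul(Rational(-45, 2), -31)) = Add(6, Rational(1395, 2)) = Rational(1407, 2)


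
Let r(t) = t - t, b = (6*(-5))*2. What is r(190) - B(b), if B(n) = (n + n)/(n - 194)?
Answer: -60/127 ≈ -0.47244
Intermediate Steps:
b = -60 (b = -30*2 = -60)
r(t) = 0
B(n) = 2*n/(-194 + n) (B(n) = (2*n)/(-194 + n) = 2*n/(-194 + n))
r(190) - B(b) = 0 - 2*(-60)/(-194 - 60) = 0 - 2*(-60)/(-254) = 0 - 2*(-60)*(-1)/254 = 0 - 1*60/127 = 0 - 60/127 = -60/127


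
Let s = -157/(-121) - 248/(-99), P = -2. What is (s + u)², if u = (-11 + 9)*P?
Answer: 72199009/1185921 ≈ 60.880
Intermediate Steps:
s = 4141/1089 (s = -157*(-1/121) - 248*(-1/99) = 157/121 + 248/99 = 4141/1089 ≈ 3.8026)
u = 4 (u = (-11 + 9)*(-2) = -2*(-2) = 4)
(s + u)² = (4141/1089 + 4)² = (8497/1089)² = 72199009/1185921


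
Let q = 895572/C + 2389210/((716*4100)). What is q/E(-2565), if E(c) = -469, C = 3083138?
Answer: -71395037887/30320380707880 ≈ -0.0023547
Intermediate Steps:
q = 499765265209/452542995640 (q = 895572/3083138 + 2389210/((716*4100)) = 895572*(1/3083138) + 2389210/2935600 = 447786/1541569 + 2389210*(1/2935600) = 447786/1541569 + 238921/293560 = 499765265209/452542995640 ≈ 1.1043)
q/E(-2565) = (499765265209/452542995640)/(-469) = (499765265209/452542995640)*(-1/469) = -71395037887/30320380707880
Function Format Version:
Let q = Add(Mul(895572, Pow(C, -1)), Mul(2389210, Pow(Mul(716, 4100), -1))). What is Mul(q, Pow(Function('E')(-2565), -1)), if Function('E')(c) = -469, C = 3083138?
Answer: Rational(-71395037887, 30320380707880) ≈ -0.0023547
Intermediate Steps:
q = Rational(499765265209, 452542995640) (q = Add(Mul(895572, Pow(3083138, -1)), Mul(2389210, Pow(Mul(716, 4100), -1))) = Add(Mul(895572, Rational(1, 3083138)), Mul(2389210, Pow(2935600, -1))) = Add(Rational(447786, 1541569), Mul(2389210, Rational(1, 2935600))) = Add(Rational(447786, 1541569), Rational(238921, 293560)) = Rational(499765265209, 452542995640) ≈ 1.1043)
Mul(q, Pow(Function('E')(-2565), -1)) = Mul(Rational(499765265209, 452542995640), Pow(-469, -1)) = Mul(Rational(499765265209, 452542995640), Rational(-1, 469)) = Rational(-71395037887, 30320380707880)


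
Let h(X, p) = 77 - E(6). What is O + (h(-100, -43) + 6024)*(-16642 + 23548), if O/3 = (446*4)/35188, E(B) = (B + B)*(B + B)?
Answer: 361900153812/8797 ≈ 4.1139e+7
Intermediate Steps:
E(B) = 4*B**2 (E(B) = (2*B)*(2*B) = 4*B**2)
O = 1338/8797 (O = 3*((446*4)/35188) = 3*(1784*(1/35188)) = 3*(446/8797) = 1338/8797 ≈ 0.15210)
h(X, p) = -67 (h(X, p) = 77 - 4*6**2 = 77 - 4*36 = 77 - 1*144 = 77 - 144 = -67)
O + (h(-100, -43) + 6024)*(-16642 + 23548) = 1338/8797 + (-67 + 6024)*(-16642 + 23548) = 1338/8797 + 5957*6906 = 1338/8797 + 41139042 = 361900153812/8797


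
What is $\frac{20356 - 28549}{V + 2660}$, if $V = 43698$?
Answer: $- \frac{8193}{46358} \approx -0.17673$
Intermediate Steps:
$\frac{20356 - 28549}{V + 2660} = \frac{20356 - 28549}{43698 + 2660} = - \frac{8193}{46358}$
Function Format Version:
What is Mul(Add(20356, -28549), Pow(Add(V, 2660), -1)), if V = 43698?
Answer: Rational(-8193, 46358) ≈ -0.17673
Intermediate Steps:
Mul(Add(20356, -28549), Pow(Add(V, 2660), -1)) = Mul(Add(20356, -28549), Pow(Add(43698, 2660), -1)) = Mul(-8193, Pow(46358, -1)) = Mul(-8193, Rational(1, 46358)) = Rational(-8193, 46358)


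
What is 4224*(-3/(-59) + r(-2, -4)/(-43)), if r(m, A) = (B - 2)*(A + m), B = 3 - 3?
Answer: -2445696/2537 ≈ -964.01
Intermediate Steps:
B = 0
r(m, A) = -2*A - 2*m (r(m, A) = (0 - 2)*(A + m) = -2*(A + m) = -2*A - 2*m)
4224*(-3/(-59) + r(-2, -4)/(-43)) = 4224*(-3/(-59) + (-2*(-4) - 2*(-2))/(-43)) = 4224*(-3*(-1/59) + (8 + 4)*(-1/43)) = 4224*(3/59 + 12*(-1/43)) = 4224*(3/59 - 12/43) = 4224*(-579/2537) = -2445696/2537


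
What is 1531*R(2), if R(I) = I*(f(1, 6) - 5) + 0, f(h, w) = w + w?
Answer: 21434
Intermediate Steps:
f(h, w) = 2*w
R(I) = 7*I (R(I) = I*(2*6 - 5) + 0 = I*(12 - 5) + 0 = I*7 + 0 = 7*I + 0 = 7*I)
1531*R(2) = 1531*(7*2) = 1531*14 = 21434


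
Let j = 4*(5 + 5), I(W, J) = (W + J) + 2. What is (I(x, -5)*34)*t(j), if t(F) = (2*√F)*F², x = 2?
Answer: -217600*√10 ≈ -6.8811e+5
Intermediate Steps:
I(W, J) = 2 + J + W (I(W, J) = (J + W) + 2 = 2 + J + W)
j = 40 (j = 4*10 = 40)
t(F) = 2*F^(5/2)
(I(x, -5)*34)*t(j) = ((2 - 5 + 2)*34)*(2*40^(5/2)) = (-1*34)*(2*(3200*√10)) = -217600*√10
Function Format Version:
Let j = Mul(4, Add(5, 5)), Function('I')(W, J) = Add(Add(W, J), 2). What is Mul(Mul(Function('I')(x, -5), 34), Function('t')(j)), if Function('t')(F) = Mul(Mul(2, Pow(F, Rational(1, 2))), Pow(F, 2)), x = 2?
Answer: Mul(-217600, Pow(10, Rational(1, 2))) ≈ -6.8811e+5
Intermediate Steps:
Function('I')(W, J) = Add(2, J, W) (Function('I')(W, J) = Add(Add(J, W), 2) = Add(2, J, W))
j = 40 (j = Mul(4, 10) = 40)
Function('t')(F) = Mul(2, Pow(F, Rational(5, 2)))
Mul(Mul(Function('I')(x, -5), 34), Function('t')(j)) = Mul(Mul(Add(2, -5, 2), 34), Mul(2, Pow(40, Rational(5, 2)))) = Mul(Mul(-1, 34), Mul(2, Mul(3200, Pow(10, Rational(1, 2))))) = Mul(-34, Mul(6400, Pow(10, Rational(1, 2)))) = Mul(-217600, Pow(10, Rational(1, 2)))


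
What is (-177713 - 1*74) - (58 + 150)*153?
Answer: -209611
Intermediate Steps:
(-177713 - 1*74) - (58 + 150)*153 = (-177713 - 74) - 208*153 = -177787 - 1*31824 = -177787 - 31824 = -209611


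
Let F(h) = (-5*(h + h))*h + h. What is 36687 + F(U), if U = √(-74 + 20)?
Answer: 37227 + 3*I*√6 ≈ 37227.0 + 7.3485*I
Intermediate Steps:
U = 3*I*√6 (U = √(-54) = 3*I*√6 ≈ 7.3485*I)
F(h) = h - 10*h² (F(h) = (-10*h)*h + h = -10*h² + h = h - 10*h²)
36687 + F(U) = 36687 + (3*I*√6)*(1 - 30*I*√6) = 36687 + 3*I*√6*(1 - 30*I*√6)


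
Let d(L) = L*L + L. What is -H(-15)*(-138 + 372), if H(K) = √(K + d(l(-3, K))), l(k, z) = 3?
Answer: -234*I*√3 ≈ -405.3*I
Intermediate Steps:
d(L) = L + L² (d(L) = L² + L = L + L²)
H(K) = √(12 + K) (H(K) = √(K + 3*(1 + 3)) = √(K + 3*4) = √(K + 12) = √(12 + K))
-H(-15)*(-138 + 372) = -√(12 - 15)*(-138 + 372) = -√(-3)*234 = -I*√3*234 = -234*I*√3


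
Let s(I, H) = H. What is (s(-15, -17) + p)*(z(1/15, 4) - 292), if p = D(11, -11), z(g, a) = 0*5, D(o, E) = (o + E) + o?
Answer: 1752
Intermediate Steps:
D(o, E) = E + 2*o (D(o, E) = (E + o) + o = E + 2*o)
z(g, a) = 0
p = 11 (p = -11 + 2*11 = -11 + 22 = 11)
(s(-15, -17) + p)*(z(1/15, 4) - 292) = (-17 + 11)*(0 - 292) = -6*(-292) = 1752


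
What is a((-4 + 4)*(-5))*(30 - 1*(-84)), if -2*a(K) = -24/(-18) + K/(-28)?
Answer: -76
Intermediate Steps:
a(K) = -⅔ + K/56 (a(K) = -(-24/(-18) + K/(-28))/2 = -(-24*(-1/18) + K*(-1/28))/2 = -(4/3 - K/28)/2 = -⅔ + K/56)
a((-4 + 4)*(-5))*(30 - 1*(-84)) = (-⅔ + ((-4 + 4)*(-5))/56)*(30 - 1*(-84)) = (-⅔ + (0*(-5))/56)*(30 + 84) = (-⅔ + (1/56)*0)*114 = (-⅔ + 0)*114 = -⅔*114 = -76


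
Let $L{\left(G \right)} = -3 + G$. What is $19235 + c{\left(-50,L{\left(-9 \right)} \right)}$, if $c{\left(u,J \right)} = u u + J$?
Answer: $21723$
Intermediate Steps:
$c{\left(u,J \right)} = J + u^{2}$ ($c{\left(u,J \right)} = u^{2} + J = J + u^{2}$)
$19235 + c{\left(-50,L{\left(-9 \right)} \right)} = 19235 + \left(\left(-3 - 9\right) + \left(-50\right)^{2}\right) = 19235 + \left(-12 + 2500\right) = 19235 + 2488 = 21723$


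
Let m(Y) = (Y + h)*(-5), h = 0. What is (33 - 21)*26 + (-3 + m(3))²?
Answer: 636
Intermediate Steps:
m(Y) = -5*Y (m(Y) = (Y + 0)*(-5) = Y*(-5) = -5*Y)
(33 - 21)*26 + (-3 + m(3))² = (33 - 21)*26 + (-3 - 5*3)² = 12*26 + (-3 - 15)² = 312 + (-18)² = 312 + 324 = 636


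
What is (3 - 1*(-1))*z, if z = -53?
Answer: -212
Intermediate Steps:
(3 - 1*(-1))*z = (3 - 1*(-1))*(-53) = (3 + 1)*(-53) = 4*(-53) = -212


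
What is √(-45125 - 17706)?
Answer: I*√62831 ≈ 250.66*I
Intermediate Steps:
√(-45125 - 17706) = √(-62831) = I*√62831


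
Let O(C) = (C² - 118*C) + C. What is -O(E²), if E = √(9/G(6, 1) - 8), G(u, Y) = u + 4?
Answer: -88111/100 ≈ -881.11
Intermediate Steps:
G(u, Y) = 4 + u
E = I*√710/10 (E = √(9/(4 + 6) - 8) = √(9/10 - 8) = √(-71/10) = I*√710/10 ≈ 2.6646*I)
O(C) = C² - 117*C
-O(E²) = -(I*√710/10)²*(-117 + (I*√710/10)²) = -(-71)*(-117 - 71/10)/10 = -(-71)*(-1241)/(10*10) = -1*88111/100 = -88111/100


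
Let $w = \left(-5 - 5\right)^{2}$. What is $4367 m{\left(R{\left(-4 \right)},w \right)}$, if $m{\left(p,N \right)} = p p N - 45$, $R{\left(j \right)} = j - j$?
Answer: $-196515$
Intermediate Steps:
$R{\left(j \right)} = 0$
$w = 100$ ($w = \left(-10\right)^{2} = 100$)
$m{\left(p,N \right)} = -45 + N p^{2}$ ($m{\left(p,N \right)} = p^{2} N - 45 = N p^{2} - 45 = -45 + N p^{2}$)
$4367 m{\left(R{\left(-4 \right)},w \right)} = 4367 \left(-45 + 100 \cdot 0^{2}\right) = 4367 \left(-45 + 100 \cdot 0\right) = 4367 \left(-45 + 0\right) = 4367 \left(-45\right) = -196515$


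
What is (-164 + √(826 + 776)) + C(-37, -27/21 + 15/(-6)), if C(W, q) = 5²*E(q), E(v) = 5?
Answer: -39 + 3*√178 ≈ 1.0250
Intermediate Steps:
C(W, q) = 125 (C(W, q) = 5²*5 = 25*5 = 125)
(-164 + √(826 + 776)) + C(-37, -27/21 + 15/(-6)) = (-164 + √(826 + 776)) + 125 = (-164 + √1602) + 125 = (-164 + 3*√178) + 125 = -39 + 3*√178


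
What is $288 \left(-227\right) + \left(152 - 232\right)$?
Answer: $-65456$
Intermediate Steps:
$288 \left(-227\right) + \left(152 - 232\right) = -65376 - 80 = -65456$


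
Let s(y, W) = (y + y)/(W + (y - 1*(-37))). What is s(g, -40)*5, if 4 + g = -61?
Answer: 325/34 ≈ 9.5588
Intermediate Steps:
g = -65 (g = -4 - 61 = -65)
s(y, W) = 2*y/(37 + W + y) (s(y, W) = (2*y)/(W + (y + 37)) = (2*y)/(W + (37 + y)) = (2*y)/(37 + W + y) = 2*y/(37 + W + y))
s(g, -40)*5 = (2*(-65)/(37 - 40 - 65))*5 = (2*(-65)/(-68))*5 = (2*(-65)*(-1/68))*5 = (65/34)*5 = 325/34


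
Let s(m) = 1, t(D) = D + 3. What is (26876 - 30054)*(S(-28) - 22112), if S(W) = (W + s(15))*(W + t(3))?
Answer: 68384204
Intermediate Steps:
t(D) = 3 + D
S(W) = (1 + W)*(6 + W) (S(W) = (W + 1)*(W + (3 + 3)) = (1 + W)*(W + 6) = (1 + W)*(6 + W))
(26876 - 30054)*(S(-28) - 22112) = (26876 - 30054)*((6 + (-28)² + 7*(-28)) - 22112) = -3178*((6 + 784 - 196) - 22112) = -3178*(594 - 22112) = -3178*(-21518) = 68384204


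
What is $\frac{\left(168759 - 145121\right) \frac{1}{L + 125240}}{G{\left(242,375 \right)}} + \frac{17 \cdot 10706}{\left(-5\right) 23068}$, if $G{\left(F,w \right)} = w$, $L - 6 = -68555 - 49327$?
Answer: $- \frac{6248401451}{3981392625} \approx -1.5694$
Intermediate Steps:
$L = -117876$ ($L = 6 - 117882 = -117876$)
$\frac{\left(168759 - 145121\right) \frac{1}{L + 125240}}{G{\left(242,375 \right)}} + \frac{17 \cdot 10706}{\left(-5\right) 23068} = \frac{\left(168759 - 145121\right) \frac{1}{-117876 + 125240}}{375} + \frac{17 \cdot 10706}{\left(-5\right) 23068} = \frac{23638}{7364} \cdot \frac{1}{375} + \frac{182002}{-115340} = 23638 \cdot \frac{1}{7364} \cdot \frac{1}{375} + 182002 \left(- \frac{1}{115340}\right) = \frac{11819}{3682} \cdot \frac{1}{375} - \frac{91001}{57670} = \frac{11819}{1380750} - \frac{91001}{57670} = - \frac{6248401451}{3981392625}$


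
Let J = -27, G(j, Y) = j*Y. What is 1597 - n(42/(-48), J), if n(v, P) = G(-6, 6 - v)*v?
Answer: 49949/32 ≈ 1560.9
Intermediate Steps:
G(j, Y) = Y*j
n(v, P) = v*(-36 + 6*v) (n(v, P) = ((6 - v)*(-6))*v = (-36 + 6*v)*v = v*(-36 + 6*v))
1597 - n(42/(-48), J) = 1597 - 6*42/(-48)*(-6 + 42/(-48)) = 1597 - 6*42*(-1/48)*(-6 + 42*(-1/48)) = 1597 - 6*(-7)*(-6 - 7/8)/8 = 1597 - 6*(-7)*(-55)/(8*8) = 1597 - 1*1155/32 = 1597 - 1155/32 = 49949/32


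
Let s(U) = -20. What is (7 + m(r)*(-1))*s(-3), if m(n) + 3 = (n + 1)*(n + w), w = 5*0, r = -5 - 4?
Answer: 1240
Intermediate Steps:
r = -9
w = 0
m(n) = -3 + n*(1 + n) (m(n) = -3 + (n + 1)*(n + 0) = -3 + (1 + n)*n = -3 + n*(1 + n))
(7 + m(r)*(-1))*s(-3) = (7 + (-3 - 9 + (-9)²)*(-1))*(-20) = (7 + (-3 - 9 + 81)*(-1))*(-20) = (7 + 69*(-1))*(-20) = (7 - 69)*(-20) = -62*(-20) = 1240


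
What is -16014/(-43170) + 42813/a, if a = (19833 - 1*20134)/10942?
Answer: -3370567788601/2165695 ≈ -1.5563e+6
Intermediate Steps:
a = -301/10942 (a = (19833 - 20134)*(1/10942) = -301*1/10942 = -301/10942 ≈ -0.027509)
-16014/(-43170) + 42813/a = -16014/(-43170) + 42813/(-301/10942) = -16014*(-1/43170) + 42813*(-10942/301) = 2669/7195 - 468459846/301 = -3370567788601/2165695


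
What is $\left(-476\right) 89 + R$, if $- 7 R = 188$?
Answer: $- \frac{296736}{7} \approx -42391.0$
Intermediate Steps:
$R = - \frac{188}{7}$ ($R = \left(- \frac{1}{7}\right) 188 = - \frac{188}{7} \approx -26.857$)
$\left(-476\right) 89 + R = \left(-476\right) 89 - \frac{188}{7} = -42364 - \frac{188}{7} = - \frac{296736}{7}$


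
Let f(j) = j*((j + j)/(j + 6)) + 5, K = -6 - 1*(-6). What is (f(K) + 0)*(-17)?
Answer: -85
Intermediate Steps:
K = 0 (K = -6 + 6 = 0)
f(j) = 5 + 2*j**2/(6 + j) (f(j) = j*((2*j)/(6 + j)) + 5 = j*(2*j/(6 + j)) + 5 = 2*j**2/(6 + j) + 5 = 5 + 2*j**2/(6 + j))
(f(K) + 0)*(-17) = ((30 + 2*0**2 + 5*0)/(6 + 0) + 0)*(-17) = ((30 + 2*0 + 0)/6 + 0)*(-17) = ((30 + 0 + 0)/6 + 0)*(-17) = ((1/6)*30 + 0)*(-17) = (5 + 0)*(-17) = 5*(-17) = -85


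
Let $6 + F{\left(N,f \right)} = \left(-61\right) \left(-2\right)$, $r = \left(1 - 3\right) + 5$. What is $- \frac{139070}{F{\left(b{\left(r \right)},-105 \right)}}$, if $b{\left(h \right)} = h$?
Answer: $- \frac{69535}{58} \approx -1198.9$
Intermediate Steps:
$r = 3$ ($r = -2 + 5 = 3$)
$F{\left(N,f \right)} = 116$ ($F{\left(N,f \right)} = -6 - -122 = -6 + 122 = 116$)
$- \frac{139070}{F{\left(b{\left(r \right)},-105 \right)}} = - \frac{139070}{116} = \left(-139070\right) \frac{1}{116} = - \frac{69535}{58}$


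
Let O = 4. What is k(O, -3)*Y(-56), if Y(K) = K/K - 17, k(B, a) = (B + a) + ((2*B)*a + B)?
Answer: 304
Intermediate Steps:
k(B, a) = a + 2*B + 2*B*a (k(B, a) = (B + a) + (2*B*a + B) = (B + a) + (B + 2*B*a) = a + 2*B + 2*B*a)
Y(K) = -16 (Y(K) = 1 - 17 = -16)
k(O, -3)*Y(-56) = (-3 + 2*4 + 2*4*(-3))*(-16) = (-3 + 8 - 24)*(-16) = -19*(-16) = 304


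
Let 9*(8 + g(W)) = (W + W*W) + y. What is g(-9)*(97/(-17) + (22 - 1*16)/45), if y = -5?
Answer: 1421/459 ≈ 3.0959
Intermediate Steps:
g(W) = -77/9 + W/9 + W²/9 (g(W) = -8 + ((W + W*W) - 5)/9 = -8 + ((W + W²) - 5)/9 = -8 + (-5 + W + W²)/9 = -8 + (-5/9 + W/9 + W²/9) = -77/9 + W/9 + W²/9)
g(-9)*(97/(-17) + (22 - 1*16)/45) = (-77/9 + (⅑)*(-9) + (⅑)*(-9)²)*(97/(-17) + (22 - 1*16)/45) = (-77/9 - 1 + (⅑)*81)*(97*(-1/17) + (22 - 16)*(1/45)) = (-77/9 - 1 + 9)*(-97/17 + 6*(1/45)) = -5*(-97/17 + 2/15)/9 = -5/9*(-1421/255) = 1421/459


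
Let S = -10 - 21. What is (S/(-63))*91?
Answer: 403/9 ≈ 44.778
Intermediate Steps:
S = -31
(S/(-63))*91 = -31/(-63)*91 = -31*(-1/63)*91 = (31/63)*91 = 403/9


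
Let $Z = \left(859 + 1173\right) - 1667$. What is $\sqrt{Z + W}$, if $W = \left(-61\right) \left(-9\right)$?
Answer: $\sqrt{914} \approx 30.232$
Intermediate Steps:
$W = 549$
$Z = 365$ ($Z = 2032 - 1667 = 365$)
$\sqrt{Z + W} = \sqrt{365 + 549} = \sqrt{914}$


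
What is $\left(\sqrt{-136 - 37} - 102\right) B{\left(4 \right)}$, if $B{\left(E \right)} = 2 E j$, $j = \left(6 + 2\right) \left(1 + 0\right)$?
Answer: $-6528 + 64 i \sqrt{173} \approx -6528.0 + 841.79 i$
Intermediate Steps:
$j = 8$ ($j = 8 \cdot 1 = 8$)
$B{\left(E \right)} = 16 E$ ($B{\left(E \right)} = 2 E 8 = 16 E$)
$\left(\sqrt{-136 - 37} - 102\right) B{\left(4 \right)} = \left(\sqrt{-136 - 37} - 102\right) 16 \cdot 4 = \left(\sqrt{-136 + \left(-74 + 37\right)} - 102\right) 64 = \left(\sqrt{-136 - 37} - 102\right) 64 = \left(\sqrt{-173} - 102\right) 64 = \left(i \sqrt{173} - 102\right) 64 = \left(-102 + i \sqrt{173}\right) 64 = -6528 + 64 i \sqrt{173}$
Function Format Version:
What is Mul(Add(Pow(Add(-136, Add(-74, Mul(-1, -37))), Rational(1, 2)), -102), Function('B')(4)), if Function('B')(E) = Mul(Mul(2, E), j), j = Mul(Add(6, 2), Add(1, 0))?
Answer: Add(-6528, Mul(64, I, Pow(173, Rational(1, 2)))) ≈ Add(-6528.0, Mul(841.79, I))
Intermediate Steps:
j = 8 (j = Mul(8, 1) = 8)
Function('B')(E) = Mul(16, E) (Function('B')(E) = Mul(Mul(2, E), 8) = Mul(16, E))
Mul(Add(Pow(Add(-136, Add(-74, Mul(-1, -37))), Rational(1, 2)), -102), Function('B')(4)) = Mul(Add(Pow(Add(-136, Add(-74, Mul(-1, -37))), Rational(1, 2)), -102), Mul(16, 4)) = Mul(Add(Pow(Add(-136, Add(-74, 37)), Rational(1, 2)), -102), 64) = Mul(Add(Pow(Add(-136, -37), Rational(1, 2)), -102), 64) = Mul(Add(Pow(-173, Rational(1, 2)), -102), 64) = Mul(Add(Mul(I, Pow(173, Rational(1, 2))), -102), 64) = Mul(Add(-102, Mul(I, Pow(173, Rational(1, 2)))), 64) = Add(-6528, Mul(64, I, Pow(173, Rational(1, 2))))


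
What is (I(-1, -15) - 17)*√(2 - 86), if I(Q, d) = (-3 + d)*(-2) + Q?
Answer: 36*I*√21 ≈ 164.97*I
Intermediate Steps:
I(Q, d) = 6 + Q - 2*d (I(Q, d) = (6 - 2*d) + Q = 6 + Q - 2*d)
(I(-1, -15) - 17)*√(2 - 86) = ((6 - 1 - 2*(-15)) - 17)*√(2 - 86) = ((6 - 1 + 30) - 17)*√(-84) = (35 - 17)*(2*I*√21) = 18*(2*I*√21) = 36*I*√21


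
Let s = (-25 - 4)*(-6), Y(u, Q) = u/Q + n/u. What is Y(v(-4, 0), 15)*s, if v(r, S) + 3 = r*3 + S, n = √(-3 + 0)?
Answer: -174 - 58*I*√3/5 ≈ -174.0 - 20.092*I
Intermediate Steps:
n = I*√3 (n = √(-3) = I*√3 ≈ 1.732*I)
v(r, S) = -3 + S + 3*r (v(r, S) = -3 + (r*3 + S) = -3 + (3*r + S) = -3 + (S + 3*r) = -3 + S + 3*r)
Y(u, Q) = u/Q + I*√3/u (Y(u, Q) = u/Q + (I*√3)/u = u/Q + I*√3/u)
s = 174 (s = -29*(-6) = 174)
Y(v(-4, 0), 15)*s = ((-3 + 0 + 3*(-4))/15 + I*√3/(-3 + 0 + 3*(-4)))*174 = ((-3 + 0 - 12)*(1/15) + I*√3/(-3 + 0 - 12))*174 = (-15*1/15 + I*√3/(-15))*174 = (-1 + I*√3*(-1/15))*174 = (-1 - I*√3/15)*174 = -174 - 58*I*√3/5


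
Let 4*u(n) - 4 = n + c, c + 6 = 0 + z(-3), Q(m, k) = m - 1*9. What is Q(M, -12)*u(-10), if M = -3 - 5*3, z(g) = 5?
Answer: 189/4 ≈ 47.250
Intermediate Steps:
M = -18 (M = -3 - 15 = -18)
Q(m, k) = -9 + m (Q(m, k) = m - 9 = -9 + m)
c = -1 (c = -6 + (0 + 5) = -6 + 5 = -1)
u(n) = 3/4 + n/4 (u(n) = 1 + (n - 1)/4 = 1 + (-1 + n)/4 = 1 + (-1/4 + n/4) = 3/4 + n/4)
Q(M, -12)*u(-10) = (-9 - 18)*(3/4 + (1/4)*(-10)) = -27*(3/4 - 5/2) = -27*(-7/4) = 189/4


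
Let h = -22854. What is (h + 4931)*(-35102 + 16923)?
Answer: 325822217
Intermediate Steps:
(h + 4931)*(-35102 + 16923) = (-22854 + 4931)*(-35102 + 16923) = -17923*(-18179) = 325822217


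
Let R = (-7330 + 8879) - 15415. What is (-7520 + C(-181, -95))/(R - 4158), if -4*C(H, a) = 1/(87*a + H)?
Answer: 254055679/608922816 ≈ 0.41722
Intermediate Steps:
C(H, a) = -1/(4*(H + 87*a)) (C(H, a) = -1/(4*(87*a + H)) = -1/(4*(H + 87*a)))
R = -13866 (R = 1549 - 15415 = -13866)
(-7520 + C(-181, -95))/(R - 4158) = (-7520 - 1/(4*(-181) + 348*(-95)))/(-13866 - 4158) = (-7520 - 1/(-724 - 33060))/(-18024) = (-7520 - 1/(-33784))*(-1/18024) = (-7520 - 1*(-1/33784))*(-1/18024) = (-7520 + 1/33784)*(-1/18024) = -254055679/33784*(-1/18024) = 254055679/608922816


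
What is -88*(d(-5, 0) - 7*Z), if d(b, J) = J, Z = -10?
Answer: -6160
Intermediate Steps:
-88*(d(-5, 0) - 7*Z) = -88*(0 - 7*(-10)) = -88*(0 + 70) = -88*70 = -6160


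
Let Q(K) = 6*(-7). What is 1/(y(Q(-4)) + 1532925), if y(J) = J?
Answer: 1/1532883 ≈ 6.5237e-7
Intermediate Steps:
Q(K) = -42
1/(y(Q(-4)) + 1532925) = 1/(-42 + 1532925) = 1/1532883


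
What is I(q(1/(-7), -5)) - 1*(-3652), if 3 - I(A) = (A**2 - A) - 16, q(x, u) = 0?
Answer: 3671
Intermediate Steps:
I(A) = 19 + A - A**2 (I(A) = 3 - ((A**2 - A) - 16) = 3 - (-16 + A**2 - A) = 3 + (16 + A - A**2) = 19 + A - A**2)
I(q(1/(-7), -5)) - 1*(-3652) = (19 + 0 - 1*0**2) - 1*(-3652) = (19 + 0 - 1*0) + 3652 = (19 + 0 + 0) + 3652 = 19 + 3652 = 3671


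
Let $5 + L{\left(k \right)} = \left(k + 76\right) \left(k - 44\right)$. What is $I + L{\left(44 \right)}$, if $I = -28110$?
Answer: $-28115$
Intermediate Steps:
$L{\left(k \right)} = -5 + \left(-44 + k\right) \left(76 + k\right)$ ($L{\left(k \right)} = -5 + \left(k + 76\right) \left(k - 44\right) = -5 + \left(76 + k\right) \left(-44 + k\right) = -5 + \left(-44 + k\right) \left(76 + k\right)$)
$I + L{\left(44 \right)} = -28110 + \left(-3349 + 44^{2} + 32 \cdot 44\right) = -28110 + \left(-3349 + 1936 + 1408\right) = -28110 - 5 = -28115$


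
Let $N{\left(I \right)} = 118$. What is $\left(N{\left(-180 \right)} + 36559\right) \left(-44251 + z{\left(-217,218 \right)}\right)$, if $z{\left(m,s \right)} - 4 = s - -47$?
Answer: $-1613127814$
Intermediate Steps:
$z{\left(m,s \right)} = 51 + s$ ($z{\left(m,s \right)} = 4 + \left(s - -47\right) = 4 + \left(s + 47\right) = 4 + \left(47 + s\right) = 51 + s$)
$\left(N{\left(-180 \right)} + 36559\right) \left(-44251 + z{\left(-217,218 \right)}\right) = \left(118 + 36559\right) \left(-44251 + \left(51 + 218\right)\right) = 36677 \left(-44251 + 269\right) = 36677 \left(-43982\right) = -1613127814$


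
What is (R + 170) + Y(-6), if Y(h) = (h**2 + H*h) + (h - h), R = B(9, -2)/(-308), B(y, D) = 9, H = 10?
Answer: 44959/308 ≈ 145.97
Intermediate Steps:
R = -9/308 (R = 9/(-308) = 9*(-1/308) = -9/308 ≈ -0.029221)
Y(h) = h**2 + 10*h (Y(h) = (h**2 + 10*h) + (h - h) = (h**2 + 10*h) + 0 = h**2 + 10*h)
(R + 170) + Y(-6) = (-9/308 + 170) - 6*(10 - 6) = 52351/308 - 6*4 = 52351/308 - 24 = 44959/308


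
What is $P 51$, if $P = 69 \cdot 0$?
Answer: $0$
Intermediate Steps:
$P = 0$
$P 51 = 0 \cdot 51 = 0$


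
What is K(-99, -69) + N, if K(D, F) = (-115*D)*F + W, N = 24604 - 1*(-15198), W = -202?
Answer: -745965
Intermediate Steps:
N = 39802 (N = 24604 + 15198 = 39802)
K(D, F) = -202 - 115*D*F (K(D, F) = (-115*D)*F - 202 = -115*D*F - 202 = -202 - 115*D*F)
K(-99, -69) + N = (-202 - 115*(-99)*(-69)) + 39802 = (-202 - 785565) + 39802 = -785767 + 39802 = -745965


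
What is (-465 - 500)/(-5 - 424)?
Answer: 965/429 ≈ 2.2494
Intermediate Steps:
(-465 - 500)/(-5 - 424) = -965/(-429) = -1/429*(-965) = 965/429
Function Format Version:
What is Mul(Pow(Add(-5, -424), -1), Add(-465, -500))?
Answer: Rational(965, 429) ≈ 2.2494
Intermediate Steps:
Mul(Pow(Add(-5, -424), -1), Add(-465, -500)) = Mul(Pow(-429, -1), -965) = Mul(Rational(-1, 429), -965) = Rational(965, 429)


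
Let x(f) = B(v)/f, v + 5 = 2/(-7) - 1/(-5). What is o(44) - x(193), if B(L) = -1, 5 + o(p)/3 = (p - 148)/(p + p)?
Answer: -39361/2123 ≈ -18.540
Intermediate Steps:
o(p) = -15 + 3*(-148 + p)/(2*p) (o(p) = -15 + 3*((p - 148)/(p + p)) = -15 + 3*((-148 + p)/((2*p))) = -15 + 3*((-148 + p)*(1/(2*p))) = -15 + 3*((-148 + p)/(2*p)) = -15 + 3*(-148 + p)/(2*p))
v = -178/35 (v = -5 + (2/(-7) - 1/(-5)) = -5 + (2*(-1/7) - 1*(-1/5)) = -5 + (-2/7 + 1/5) = -5 - 3/35 = -178/35 ≈ -5.0857)
x(f) = -1/f
o(44) - x(193) = (-27/2 - 222/44) - (-1)/193 = (-27/2 - 222*1/44) - (-1)/193 = (-27/2 - 111/22) - 1*(-1/193) = -204/11 + 1/193 = -39361/2123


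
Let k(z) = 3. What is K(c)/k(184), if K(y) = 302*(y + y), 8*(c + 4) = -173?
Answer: -30955/6 ≈ -5159.2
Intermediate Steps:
c = -205/8 (c = -4 + (⅛)*(-173) = -4 - 173/8 = -205/8 ≈ -25.625)
K(y) = 604*y (K(y) = 302*(2*y) = 604*y)
K(c)/k(184) = (604*(-205/8))/3 = -30955/2*⅓ = -30955/6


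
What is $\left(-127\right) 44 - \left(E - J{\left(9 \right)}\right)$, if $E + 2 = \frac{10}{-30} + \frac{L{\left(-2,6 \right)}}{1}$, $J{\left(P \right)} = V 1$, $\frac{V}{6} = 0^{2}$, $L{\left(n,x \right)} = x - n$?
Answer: $- \frac{16781}{3} \approx -5593.7$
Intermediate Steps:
$V = 0$ ($V = 6 \cdot 0^{2} = 6 \cdot 0 = 0$)
$J{\left(P \right)} = 0$ ($J{\left(P \right)} = 0 \cdot 1 = 0$)
$E = \frac{17}{3}$ ($E = -2 + \left(\frac{10}{-30} + \frac{6 - -2}{1}\right) = -2 + \left(10 \left(- \frac{1}{30}\right) + \left(6 + 2\right) 1\right) = -2 + \left(- \frac{1}{3} + 8 \cdot 1\right) = -2 + \left(- \frac{1}{3} + 8\right) = -2 + \frac{23}{3} = \frac{17}{3} \approx 5.6667$)
$\left(-127\right) 44 - \left(E - J{\left(9 \right)}\right) = \left(-127\right) 44 + \left(0 - \frac{17}{3}\right) = -5588 + \left(0 - \frac{17}{3}\right) = -5588 - \frac{17}{3} = - \frac{16781}{3}$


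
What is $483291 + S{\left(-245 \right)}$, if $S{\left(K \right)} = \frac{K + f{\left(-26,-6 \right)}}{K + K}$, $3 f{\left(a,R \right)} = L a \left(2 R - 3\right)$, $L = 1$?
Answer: $\frac{47362541}{98} \approx 4.8329 \cdot 10^{5}$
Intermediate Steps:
$f{\left(a,R \right)} = \frac{a \left(-3 + 2 R\right)}{3}$ ($f{\left(a,R \right)} = \frac{1 a \left(2 R - 3\right)}{3} = \frac{a \left(-3 + 2 R\right)}{3}$)
$S{\left(K \right)} = \frac{130 + K}{2 K}$ ($S{\left(K \right)} = \frac{K + \frac{1}{3} \left(-26\right) \left(-3 + 2 \left(-6\right)\right)}{K + K} = \frac{K + \frac{1}{3} \left(-26\right) \left(-3 - 12\right)}{2 K} = \left(K + \frac{1}{3} \left(-26\right) \left(-15\right)\right) \frac{1}{2 K} = \left(K + 130\right) \frac{1}{2 K} = \left(130 + K\right) \frac{1}{2 K} = \frac{130 + K}{2 K}$)
$483291 + S{\left(-245 \right)} = 483291 + \frac{130 - 245}{2 \left(-245\right)} = 483291 + \frac{1}{2} \left(- \frac{1}{245}\right) \left(-115\right) = 483291 + \frac{23}{98} = \frac{47362541}{98}$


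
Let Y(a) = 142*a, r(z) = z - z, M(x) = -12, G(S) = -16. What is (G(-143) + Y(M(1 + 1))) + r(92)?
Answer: -1720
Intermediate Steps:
r(z) = 0
(G(-143) + Y(M(1 + 1))) + r(92) = (-16 + 142*(-12)) + 0 = (-16 - 1704) + 0 = -1720 + 0 = -1720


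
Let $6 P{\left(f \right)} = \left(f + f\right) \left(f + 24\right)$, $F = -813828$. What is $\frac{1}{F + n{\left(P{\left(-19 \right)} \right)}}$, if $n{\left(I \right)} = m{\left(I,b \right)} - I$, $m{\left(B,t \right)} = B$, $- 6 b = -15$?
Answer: $- \frac{1}{813828} \approx -1.2288 \cdot 10^{-6}$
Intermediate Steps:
$b = \frac{5}{2}$ ($b = \left(- \frac{1}{6}\right) \left(-15\right) = \frac{5}{2} \approx 2.5$)
$P{\left(f \right)} = \frac{f \left(24 + f\right)}{3}$ ($P{\left(f \right)} = \frac{\left(f + f\right) \left(f + 24\right)}{6} = \frac{2 f \left(24 + f\right)}{6} = \frac{f \left(24 + f\right)}{3}$)
$n{\left(I \right)} = 0$ ($n{\left(I \right)} = I - I = 0$)
$\frac{1}{F + n{\left(P{\left(-19 \right)} \right)}} = \frac{1}{-813828 + 0} = \frac{1}{-813828} = - \frac{1}{813828}$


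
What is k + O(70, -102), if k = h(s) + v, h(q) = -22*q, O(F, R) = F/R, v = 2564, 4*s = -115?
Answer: 325973/102 ≈ 3195.8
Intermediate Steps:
s = -115/4 (s = (1/4)*(-115) = -115/4 ≈ -28.750)
k = 6393/2 (k = -22*(-115/4) + 2564 = 1265/2 + 2564 = 6393/2 ≈ 3196.5)
k + O(70, -102) = 6393/2 + 70/(-102) = 6393/2 + 70*(-1/102) = 6393/2 - 35/51 = 325973/102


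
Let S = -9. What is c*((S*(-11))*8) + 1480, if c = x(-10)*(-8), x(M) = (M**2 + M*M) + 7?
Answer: -1310072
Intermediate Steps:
x(M) = 7 + 2*M**2 (x(M) = (M**2 + M**2) + 7 = 2*M**2 + 7 = 7 + 2*M**2)
c = -1656 (c = (7 + 2*(-10)**2)*(-8) = (7 + 2*100)*(-8) = (7 + 200)*(-8) = 207*(-8) = -1656)
c*((S*(-11))*8) + 1480 = -1656*(-9*(-11))*8 + 1480 = -163944*8 + 1480 = -1656*792 + 1480 = -1311552 + 1480 = -1310072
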